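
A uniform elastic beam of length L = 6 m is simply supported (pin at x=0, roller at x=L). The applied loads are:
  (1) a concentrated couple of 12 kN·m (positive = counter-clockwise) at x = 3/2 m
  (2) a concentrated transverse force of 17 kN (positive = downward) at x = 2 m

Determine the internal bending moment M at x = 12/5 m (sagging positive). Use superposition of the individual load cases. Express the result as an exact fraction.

M(12/5) = 66/5 kN·m

Load 1 — applied couple M₀=12 kN·m at a=3/2 m (b=L-a=9/2):
  M_1 = M₀x/L - M₀  [x>a] = 12·(12/5)/6 - 12 = -36/5 kN·m
Load 2 — point force P=17 kN at a=2 m (b=L-a=4):
  M_2 = Pa(L-x)/L  [x>a] = 17·2·(6-(12/5))/6 = 102/5 kN·m
Superposition: M = Σ M_i = 66/5 kN·m ≈ 13.200000 kN·m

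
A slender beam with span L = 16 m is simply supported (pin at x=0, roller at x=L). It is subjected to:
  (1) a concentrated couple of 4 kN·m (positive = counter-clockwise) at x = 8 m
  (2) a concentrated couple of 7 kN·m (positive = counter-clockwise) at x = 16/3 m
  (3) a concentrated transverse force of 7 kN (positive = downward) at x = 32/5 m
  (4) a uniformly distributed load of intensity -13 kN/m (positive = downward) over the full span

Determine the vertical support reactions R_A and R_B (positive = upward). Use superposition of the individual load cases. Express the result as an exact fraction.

Load 1 — applied couple M₀=4 kN·m at a=8 m (b=L-a=8):
  R_A = M₀/L = 4/16 = 1/4 kN
  R_B = -M₀/L = -4/16 = -1/4 kN
Load 2 — applied couple M₀=7 kN·m at a=16/3 m (b=L-a=32/3):
  R_A = M₀/L = 7/16 kN
  R_B = -M₀/L = -7/16 kN
Load 3 — point force P=7 kN at a=32/5 m (b=L-a=48/5):
  R_A = Pb/L = 7·(48/5)/16 = 21/5 kN
  R_B = Pa/L = 7·(32/5)/16 = 14/5 kN
Load 4 — uniform load w=-13 kN/m over full span:
  R_A = wL/2 = (-13)·16/2 = -104 kN
  R_B = wL/2 = (-13)·16/2 = -104 kN
Superposition: R_A = -7929/80 kN, R_B = -8151/80 kN

R_A = -7929/80 kN, R_B = -8151/80 kN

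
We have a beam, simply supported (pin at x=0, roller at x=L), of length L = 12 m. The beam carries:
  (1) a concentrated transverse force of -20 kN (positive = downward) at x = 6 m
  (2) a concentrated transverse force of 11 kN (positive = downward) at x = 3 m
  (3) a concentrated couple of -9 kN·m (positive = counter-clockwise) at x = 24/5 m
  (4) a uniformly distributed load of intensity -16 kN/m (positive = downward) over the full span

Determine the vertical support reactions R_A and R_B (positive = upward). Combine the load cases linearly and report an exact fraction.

Load 1 — point force P=-20 kN at a=6 m (b=L-a=6):
  R_A = Pb/L = (-20)·6/12 = -10 kN
  R_B = Pa/L = (-20)·6/12 = -10 kN
Load 2 — point force P=11 kN at a=3 m (b=L-a=9):
  R_A = Pb/L = 11·9/12 = 33/4 kN
  R_B = Pa/L = 11·3/12 = 11/4 kN
Load 3 — applied couple M₀=-9 kN·m at a=24/5 m (b=L-a=36/5):
  R_A = M₀/L = (-9)/12 = -3/4 kN
  R_B = -M₀/L = -(-9)/12 = 3/4 kN
Load 4 — uniform load w=-16 kN/m over full span:
  R_A = wL/2 = (-16)·12/2 = -96 kN
  R_B = wL/2 = (-16)·12/2 = -96 kN
Superposition: R_A = -197/2 kN, R_B = -205/2 kN

R_A = -197/2 kN, R_B = -205/2 kN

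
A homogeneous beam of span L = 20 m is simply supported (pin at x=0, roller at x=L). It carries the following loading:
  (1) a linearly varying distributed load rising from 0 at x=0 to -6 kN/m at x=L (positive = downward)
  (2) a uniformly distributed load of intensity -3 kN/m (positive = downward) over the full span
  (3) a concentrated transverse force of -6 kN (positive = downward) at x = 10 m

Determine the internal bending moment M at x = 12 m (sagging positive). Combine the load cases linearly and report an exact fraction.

Load 1 — triangular load w₀=-6 kN/m (0→w₀ over full span):
  M_1 = w₀Lx/6 - w₀x³/(6L) = (-6)·20·12/6 - (-6)·12³/(6·20) = -768/5 kN·m
Load 2 — uniform load w=-3 kN/m over full span:
  M_2 = wx(L-x)/2 = (-3)·12·(20-12)/2 = -144 kN·m
Load 3 — point force P=-6 kN at a=10 m (b=L-a=10):
  M_3 = Pa(L-x)/L  [x>a] = (-6)·10·(20-12)/20 = -24 kN·m
Superposition: M = Σ M_i = -1608/5 kN·m ≈ -321.600000 kN·m

M(12) = -1608/5 kN·m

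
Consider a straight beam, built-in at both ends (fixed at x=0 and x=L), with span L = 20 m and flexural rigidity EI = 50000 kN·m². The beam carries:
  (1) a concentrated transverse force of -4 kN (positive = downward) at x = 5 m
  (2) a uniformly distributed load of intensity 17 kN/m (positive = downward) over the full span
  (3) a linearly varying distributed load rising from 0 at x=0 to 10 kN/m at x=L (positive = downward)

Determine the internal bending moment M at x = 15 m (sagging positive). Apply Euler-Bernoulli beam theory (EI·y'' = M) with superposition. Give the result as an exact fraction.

Load 1 — point force P=-4 kN at a=5 m (b=L-a=15):
  M_1 = Pa²(a+3b)(L-x)/L³ - Pa²b/L²  [x>a] = (-4)·5²·(5+3·15)·(20-15)/20³ - (-4)·5²·15/20² = 5/8 kN·m
Load 2 — uniform load w=17 kN/m over full span:
  M_2 = wLx/2 - wL²/12 - wx²/2 = 17·20·15/2 - 17·20²/12 - 17·15²/2 = 425/6 kN·m
Load 3 — triangular load w₀=10 kN/m (0→w₀ over full span):
  M_3 = 3w₀Lx/20 - w₀L²/30 - w₀x³/(6L) = 3·10·20·15/20 - 10·20²/30 - 10·15³/(6·20) = 425/12 kN·m
Superposition: M = Σ M_i = 855/8 kN·m ≈ 106.875000 kN·m

M(15) = 855/8 kN·m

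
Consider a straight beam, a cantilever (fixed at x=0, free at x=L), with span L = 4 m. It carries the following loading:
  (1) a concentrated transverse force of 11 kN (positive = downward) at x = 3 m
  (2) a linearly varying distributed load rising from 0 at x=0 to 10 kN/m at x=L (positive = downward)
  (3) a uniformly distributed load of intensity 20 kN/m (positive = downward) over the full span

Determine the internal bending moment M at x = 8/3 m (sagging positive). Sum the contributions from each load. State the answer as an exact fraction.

M(8/3) = -2377/81 kN·m

Load 1 — point force P=11 kN at a=3 m (b=L-a=1):
  M_1 = -P(a-x)  [x≤a] = -11·(3-(8/3)) = -11/3 kN·m
Load 2 — triangular load w₀=10 kN/m (0→w₀ over full span):
  M_2 = w₀Lx/2 - w₀L²/3 - w₀x³/(6L) = 10·4·(8/3)/2 - 10·4²/3 - 10·(8/3)³/(6·4) = -640/81 kN·m
Load 3 — uniform load w=20 kN/m over full span:
  M_3 = -w(L-x)²/2 = -20·(4-(8/3))²/2 = -160/9 kN·m
Superposition: M = Σ M_i = -2377/81 kN·m ≈ -29.345679 kN·m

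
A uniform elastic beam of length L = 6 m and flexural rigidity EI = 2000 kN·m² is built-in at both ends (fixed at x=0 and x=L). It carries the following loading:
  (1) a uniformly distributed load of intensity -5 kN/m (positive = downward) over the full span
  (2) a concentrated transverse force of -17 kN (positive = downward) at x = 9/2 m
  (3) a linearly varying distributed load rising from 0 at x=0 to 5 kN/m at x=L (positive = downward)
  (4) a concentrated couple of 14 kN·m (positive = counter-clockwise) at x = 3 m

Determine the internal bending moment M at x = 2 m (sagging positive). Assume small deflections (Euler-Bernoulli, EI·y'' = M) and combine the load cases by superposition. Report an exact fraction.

Load 1 — uniform load w=-5 kN/m over full span:
  M_1 = wLx/2 - wL²/12 - wx²/2 = (-5)·6·2/2 - (-5)·6²/12 - (-5)·2²/2 = -5 kN·m
Load 2 — point force P=-17 kN at a=9/2 m (b=L-a=3/2):
  M_2 = Pb²(3a+b)x/L³ - Pab²/L²  [x≤a] = (-17)·(3/2)²·(3·(9/2)+(3/2))·2/6³ - (-17)·(9/2)·(3/2)²/6² = -17/32 kN·m
Load 3 — triangular load w₀=5 kN/m (0→w₀ over full span):
  M_3 = 3w₀Lx/20 - w₀L²/30 - w₀x³/(6L) = 3·5·6·2/20 - 5·6²/30 - 5·2³/(6·6) = 17/9 kN·m
Load 4 — applied couple M₀=14 kN·m at a=3 m (b=L-a=3):
  M_4 = R_Ax - M_A  [x≤a] with R_A=7/2, M_A=7/2 = (7/2)·2 - (7/2) = 7/2 kN·m
Superposition: M = Σ M_i = -41/288 kN·m ≈ -0.142361 kN·m

M(2) = -41/288 kN·m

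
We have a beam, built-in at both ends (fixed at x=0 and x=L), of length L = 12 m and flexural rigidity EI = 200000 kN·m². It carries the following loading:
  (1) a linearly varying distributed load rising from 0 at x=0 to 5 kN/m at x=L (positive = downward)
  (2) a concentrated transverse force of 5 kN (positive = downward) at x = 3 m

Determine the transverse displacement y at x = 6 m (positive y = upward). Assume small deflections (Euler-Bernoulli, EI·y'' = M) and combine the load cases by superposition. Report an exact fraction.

y(6) = -63/80000 m

Load 1 — triangular load w₀=5 kN/m (0→w₀ over full span):
  y_1 = -w₀x²(L-x)²(x+2L)/(120LEI) = -5·6²·(12-6)²·(6+2·12)/(120·12·200000) = -27/40000 m
Load 2 — point force P=5 kN at a=3 m (b=L-a=9):
  y_2 = -Pa²(L-x)²(3bL-(3b+a)(L-x))/(6L³EI)  [x>a] = -5·3²·(12-6)²·(3·9·12-(3·9+3)·(12-6))/(6·12³·200000) = -9/80000 m
Superposition: y = Σ y_i = -63/80000 m ≈ -0.000788 m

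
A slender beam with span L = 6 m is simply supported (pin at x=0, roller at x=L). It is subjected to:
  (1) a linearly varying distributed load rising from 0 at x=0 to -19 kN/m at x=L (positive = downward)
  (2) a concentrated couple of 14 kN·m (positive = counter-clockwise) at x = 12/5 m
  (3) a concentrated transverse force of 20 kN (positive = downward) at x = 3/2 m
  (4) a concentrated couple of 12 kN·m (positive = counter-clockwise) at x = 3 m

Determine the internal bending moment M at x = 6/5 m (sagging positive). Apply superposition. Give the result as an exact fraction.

Load 1 — triangular load w₀=-19 kN/m (0→w₀ over full span):
  M_1 = w₀Lx/6 - w₀x³/(6L) = (-19)·6·(6/5)/6 - (-19)·(6/5)³/(6·6) = -2736/125 kN·m
Load 2 — applied couple M₀=14 kN·m at a=12/5 m (b=L-a=18/5):
  M_2 = M₀x/L  [x≤a] = 14·(6/5)/6 = 14/5 kN·m
Load 3 — point force P=20 kN at a=3/2 m (b=L-a=9/2):
  M_3 = Pbx/L  [x≤a] = 20·(9/2)·(6/5)/6 = 18 kN·m
Load 4 — applied couple M₀=12 kN·m at a=3 m (b=L-a=3):
  M_4 = M₀x/L  [x≤a] = 12·(6/5)/6 = 12/5 kN·m
Superposition: M = Σ M_i = 164/125 kN·m ≈ 1.312000 kN·m

M(6/5) = 164/125 kN·m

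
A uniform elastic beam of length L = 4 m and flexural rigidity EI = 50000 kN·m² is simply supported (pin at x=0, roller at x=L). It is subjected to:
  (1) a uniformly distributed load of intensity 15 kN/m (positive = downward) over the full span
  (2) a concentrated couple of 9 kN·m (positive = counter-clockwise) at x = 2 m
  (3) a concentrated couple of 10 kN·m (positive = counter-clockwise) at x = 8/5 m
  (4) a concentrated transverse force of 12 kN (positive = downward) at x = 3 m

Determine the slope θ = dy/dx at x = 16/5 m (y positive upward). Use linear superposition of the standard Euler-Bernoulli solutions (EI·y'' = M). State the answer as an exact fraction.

Load 1 — uniform load w=15 kN/m over full span:
  θ_1 = -w(L³-6Lx²+4x³)/(24EI) = -15·(4³-6·4·(16/5)²+4·(16/5)³)/(24·50000) = 99/156250 rad
Load 2 — applied couple M₀=9 kN·m at a=2 m (b=L-a=2):
  θ_2 = (M₀x²/(2L)-M₀(x-a)+C₁)/EI  [x>a] with C₁=M₀(3b²-L²)/(6L)=-3/2 = (9·(16/5)²/(2·4)-9·((16/5)-2)+(-3/2))/50000 = -39/2500000 rad
Load 3 — applied couple M₀=10 kN·m at a=8/5 m (b=L-a=12/5):
  θ_3 = (M₀x²/(2L)-M₀(x-a)+C₁)/EI  [x>a] with C₁=M₀(3b²-L²)/(6L)=8/15 = (10·(16/5)²/(2·4)-10·((16/5)-(8/5))+(8/15))/50000 = -1/18750 rad
Load 4 — point force P=12 kN at a=3 m (b=L-a=1):
  θ_4 = -Pa(2L²-6Lx+3x²+a²)/(6LEI)  [x>a] = -12·3·(2·4²-6·4·(16/5)+3·(16/5)²+3²)/(6·4·50000) = 381/2500000 rad
Superposition: θ = Σ θ_i = 2689/3750000 rad ≈ 0.000717 rad

θ(16/5) = 2689/3750000 rad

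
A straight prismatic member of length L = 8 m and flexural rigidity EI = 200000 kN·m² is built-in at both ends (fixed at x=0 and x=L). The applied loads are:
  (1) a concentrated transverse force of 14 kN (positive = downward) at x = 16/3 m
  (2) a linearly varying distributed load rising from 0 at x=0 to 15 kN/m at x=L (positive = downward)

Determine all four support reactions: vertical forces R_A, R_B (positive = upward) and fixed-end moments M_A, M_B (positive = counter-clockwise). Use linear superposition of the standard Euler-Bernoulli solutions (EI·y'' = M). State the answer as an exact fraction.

Load 1 — point force P=14 kN at a=16/3 m (b=L-a=8/3):
  R_A = Pb²(3a+b)/L³ = 14·(8/3)²·(3·(16/3)+(8/3))/8³ = 98/27 kN
  M_A = Pab²/L² = 14·(16/3)·(8/3)²/8² = 224/27 kN·m
  R_B = Pa²(a+3b)/L³ = 14·(16/3)²·((16/3)+3·(8/3))/8³ = 280/27 kN
  M_B = -Pa²b/L² = -14·(16/3)²·(8/3)/8² = -448/27 kN·m
Load 2 — triangular load w₀=15 kN/m (0→w₀ over full span):
  R_A = 3w₀L/20 = 3·15·8/20 = 18 kN
  M_A = w₀L²/30 = 15·8²/30 = 32 kN·m
  R_B = 7w₀L/20 = 7·15·8/20 = 42 kN
  M_B = -w₀L²/20 = -15·8²/20 = -48 kN·m
Superposition: R_A = 584/27 kN, M_A = 1088/27 kN·m, R_B = 1414/27 kN, M_B = -1744/27 kN·m

R_A = 584/27 kN, M_A = 1088/27 kN·m, R_B = 1414/27 kN, M_B = -1744/27 kN·m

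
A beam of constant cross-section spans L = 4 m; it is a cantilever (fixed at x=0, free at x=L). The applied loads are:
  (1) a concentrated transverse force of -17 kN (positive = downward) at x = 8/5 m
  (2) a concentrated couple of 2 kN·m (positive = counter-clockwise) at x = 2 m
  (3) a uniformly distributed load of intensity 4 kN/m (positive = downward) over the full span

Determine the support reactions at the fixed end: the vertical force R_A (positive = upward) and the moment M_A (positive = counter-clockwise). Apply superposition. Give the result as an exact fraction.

Load 1 — point force P=-17 kN at a=8/5 m (b=L-a=12/5):
  R_A = P = (-17) = -17 kN
  M_A = Pa = (-17)·(8/5) = -136/5 kN·m
Load 2 — applied couple M₀=2 kN·m at a=2 m (b=L-a=2):
  R_A = 0 kN
  M_A = -M₀ = -2 kN·m
Load 3 — uniform load w=4 kN/m over full span:
  R_A = wL = 4·4 = 16 kN
  M_A = wL²/2 = 4·4²/2 = 32 kN·m
Superposition: R_A = -1 kN, M_A = 14/5 kN·m

R_A = -1 kN, M_A = 14/5 kN·m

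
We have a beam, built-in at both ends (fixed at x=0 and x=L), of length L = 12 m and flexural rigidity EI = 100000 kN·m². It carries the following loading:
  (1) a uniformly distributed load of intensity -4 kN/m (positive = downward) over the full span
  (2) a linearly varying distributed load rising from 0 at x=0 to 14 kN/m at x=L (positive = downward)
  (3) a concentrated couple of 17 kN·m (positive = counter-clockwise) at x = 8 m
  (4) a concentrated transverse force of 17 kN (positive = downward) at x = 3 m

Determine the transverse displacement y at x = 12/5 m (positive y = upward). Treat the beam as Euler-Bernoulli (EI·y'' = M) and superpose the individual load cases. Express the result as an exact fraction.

Load 1 — uniform load w=-4 kN/m over full span:
  y_1 = -wx²(L-x)²/(24EI) = -(-4)·(12/5)²·(12-(12/5))²/(24·100000) = 1728/1953125 m
Load 2 — triangular load w₀=14 kN/m (0→w₀ over full span):
  y_2 = -w₀x²(L-x)²(x+2L)/(120LEI) = -14·(12/5)²·(12-(12/5))²·((12/5)+2·12)/(120·12·100000) = -66528/48828125 m
Load 3 — applied couple M₀=17 kN·m at a=8 m (b=L-a=4):
  y_3 = (R_Ax³/6 - M_Ax²/2)/EI  [x≤a] with R_A=17/9, M_A=17/3 = ((17/9)·(12/5)³/6 - (17/3)·(12/5)²/2)/100000 = -187/1562500 m
Load 4 — point force P=17 kN at a=3 m (b=L-a=9):
  y_4 = -Pb²x²(3aL-(3a+b)x)/(6L³EI)  [x≤a] = -17·9²·(12/5)²·(3·3·12-(3·3+9)·(12/5))/(6·12³·100000) = -12393/25000000 m
Superposition: y = Σ y_i = -3416117/3125000000 m ≈ -0.001093 m

y(12/5) = -3416117/3125000000 m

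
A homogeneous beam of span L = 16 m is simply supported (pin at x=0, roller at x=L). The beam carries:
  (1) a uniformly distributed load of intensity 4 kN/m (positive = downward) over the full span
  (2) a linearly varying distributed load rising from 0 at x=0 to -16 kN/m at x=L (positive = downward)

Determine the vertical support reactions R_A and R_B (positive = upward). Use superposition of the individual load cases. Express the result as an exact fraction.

Load 1 — uniform load w=4 kN/m over full span:
  R_A = wL/2 = 4·16/2 = 32 kN
  R_B = wL/2 = 4·16/2 = 32 kN
Load 2 — triangular load w₀=-16 kN/m (0→w₀ over full span):
  R_A = w₀L/6 = (-16)·16/6 = -128/3 kN
  R_B = w₀L/3 = (-16)·16/3 = -256/3 kN
Superposition: R_A = -32/3 kN, R_B = -160/3 kN

R_A = -32/3 kN, R_B = -160/3 kN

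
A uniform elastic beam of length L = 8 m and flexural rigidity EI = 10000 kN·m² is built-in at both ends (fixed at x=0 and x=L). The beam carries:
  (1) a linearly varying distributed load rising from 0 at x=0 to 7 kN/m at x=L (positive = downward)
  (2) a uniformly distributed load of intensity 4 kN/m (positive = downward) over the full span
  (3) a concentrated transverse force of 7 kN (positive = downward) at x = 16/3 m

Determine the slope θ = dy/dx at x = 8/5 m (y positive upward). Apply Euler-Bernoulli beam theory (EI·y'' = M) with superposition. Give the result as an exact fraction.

Load 1 — triangular load w₀=7 kN/m (0→w₀ over full span):
  θ_1 = -w₀(2x(L-x)(L-2x)(x+2L)+x²(L-x)²)/(120LEI) = -7·(2·(8/5)·(8-(8/5))·(8-2·(8/5))·((8/5)+2·8)+(8/5)²·(8-(8/5))²)/(120·8·10000) = -1568/1171875 rad
Load 2 — uniform load w=4 kN/m over full span:
  θ_2 = -wx(L-x)(L-2x)/(12EI) = -4·(8/5)·(8-(8/5))·(8-2·(8/5))/(12·10000) = -128/78125 rad
Load 3 — point force P=7 kN at a=16/3 m (b=L-a=8/3):
  θ_3 = -Pb²x(2aL-(3a+b)x)/(2L³EI)  [x≤a] = -7·(8/3)²·(8/5)·(2·(16/3)·8-(3·(16/3)+(8/3))·(8/5))/(2·8³·10000) = -182/421875 rad
Superposition: θ = Σ θ_i = -35942/10546875 rad ≈ -0.003408 rad

θ(8/5) = -35942/10546875 rad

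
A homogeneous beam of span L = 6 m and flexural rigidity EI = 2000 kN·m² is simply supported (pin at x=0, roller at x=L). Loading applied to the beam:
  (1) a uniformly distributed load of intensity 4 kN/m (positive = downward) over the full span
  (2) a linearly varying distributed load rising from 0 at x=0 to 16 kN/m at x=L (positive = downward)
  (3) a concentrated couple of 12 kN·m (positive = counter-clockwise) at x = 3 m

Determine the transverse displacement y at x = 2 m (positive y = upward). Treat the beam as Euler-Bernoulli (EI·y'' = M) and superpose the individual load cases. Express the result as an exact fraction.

y(2) = -791/9000 m

Load 1 — uniform load w=4 kN/m over full span:
  y_1 = -wx(L³-2Lx²+x³)/(24EI) = -4·2·(6³-2·6·2²+2³)/(24·2000) = -11/375 m
Load 2 — triangular load w₀=16 kN/m (0→w₀ over full span):
  y_2 = -w₀x(7L⁴-10L²x²+3x⁴)/(360LEI) = -16·2·(7·6⁴-10·6²·2²+3·2⁴)/(360·6·2000) = -64/1125 m
Load 3 — applied couple M₀=12 kN·m at a=3 m (b=L-a=3):
  y_3 = (M₀x³/(6L)+C₁x)/EI  [x≤a] with C₁=M₀(3b²-L²)/(6L)=-3 = (12·2³/(6·6)+(-3)·2)/2000 = -1/600 m
Superposition: y = Σ y_i = -791/9000 m ≈ -0.087889 m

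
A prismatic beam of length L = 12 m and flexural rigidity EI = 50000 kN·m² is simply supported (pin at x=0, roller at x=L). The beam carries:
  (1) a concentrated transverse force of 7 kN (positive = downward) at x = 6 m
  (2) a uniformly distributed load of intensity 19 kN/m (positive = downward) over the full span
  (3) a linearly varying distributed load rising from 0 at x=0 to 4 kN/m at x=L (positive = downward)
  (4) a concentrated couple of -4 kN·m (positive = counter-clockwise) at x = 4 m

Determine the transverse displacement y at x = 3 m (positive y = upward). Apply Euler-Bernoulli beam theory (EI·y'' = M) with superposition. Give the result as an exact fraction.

Load 1 — point force P=7 kN at a=6 m (b=L-a=6):
  y_1 = -Pbx(L²-b²-x²)/(6LEI)  [x≤a] = -7·6·3·(12²-6²-3²)/(6·12·50000) = -693/200000 m
Load 2 — uniform load w=19 kN/m over full span:
  y_2 = -wx(L³-2Lx²+x³)/(24EI) = -19·3·(12³-2·12·3²+3³)/(24·50000) = -29241/400000 m
Load 3 — triangular load w₀=4 kN/m (0→w₀ over full span):
  y_3 = -w₀x(7L⁴-10L²x²+3x⁴)/(360LEI) = -4·3·(7·12⁴-10·12²·3²+3·3⁴)/(360·12·50000) = -2943/400000 m
Load 4 — applied couple M₀=-4 kN·m at a=4 m (b=L-a=8):
  y_4 = (M₀x³/(6L)+C₁x)/EI  [x≤a] with C₁=M₀(3b²-L²)/(6L)=-8/3 = ((-4)·3³/(6·12)+(-8/3)·3)/50000 = -19/100000 m
Superposition: y = Σ y_i = -16823/200000 m ≈ -0.084115 m

y(3) = -16823/200000 m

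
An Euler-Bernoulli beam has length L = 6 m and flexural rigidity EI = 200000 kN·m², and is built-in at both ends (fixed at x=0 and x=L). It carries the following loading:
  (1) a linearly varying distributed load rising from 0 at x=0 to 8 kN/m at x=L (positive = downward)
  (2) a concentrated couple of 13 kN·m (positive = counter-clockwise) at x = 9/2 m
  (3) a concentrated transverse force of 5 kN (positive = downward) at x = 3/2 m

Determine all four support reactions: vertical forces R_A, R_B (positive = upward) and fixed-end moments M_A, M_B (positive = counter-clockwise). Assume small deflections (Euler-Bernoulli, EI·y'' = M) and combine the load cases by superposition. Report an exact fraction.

R_A = 2217/160 kN, M_A = 2861/160 kN·m, R_B = 2423/160 kN, M_B = -2919/160 kN·m

Load 1 — triangular load w₀=8 kN/m (0→w₀ over full span):
  R_A = 3w₀L/20 = 3·8·6/20 = 36/5 kN
  M_A = w₀L²/30 = 8·6²/30 = 48/5 kN·m
  R_B = 7w₀L/20 = 7·8·6/20 = 84/5 kN
  M_B = -w₀L²/20 = -8·6²/20 = -72/5 kN·m
Load 2 — applied couple M₀=13 kN·m at a=9/2 m (b=L-a=3/2):
  R_A = 6M₀ab/L³ = 6·13·(9/2)·(3/2)/6³ = 39/16 kN
  M_A = M₀b(2a-b)/L² = 13·(3/2)·(2·(9/2)-(3/2))/6² = 65/16 kN·m
  R_B = -6M₀ab/L³ = -6·13·(9/2)·(3/2)/6³ = -39/16 kN
  M_B = M₀a(2b-a)/L² = 13·(9/2)·(2·(3/2)-(9/2))/6² = -39/16 kN·m
Load 3 — point force P=5 kN at a=3/2 m (b=L-a=9/2):
  R_A = Pb²(3a+b)/L³ = 5·(9/2)²·(3·(3/2)+(9/2))/6³ = 135/32 kN
  M_A = Pab²/L² = 5·(3/2)·(9/2)²/6² = 135/32 kN·m
  R_B = Pa²(a+3b)/L³ = 5·(3/2)²·((3/2)+3·(9/2))/6³ = 25/32 kN
  M_B = -Pa²b/L² = -5·(3/2)²·(9/2)/6² = -45/32 kN·m
Superposition: R_A = 2217/160 kN, M_A = 2861/160 kN·m, R_B = 2423/160 kN, M_B = -2919/160 kN·m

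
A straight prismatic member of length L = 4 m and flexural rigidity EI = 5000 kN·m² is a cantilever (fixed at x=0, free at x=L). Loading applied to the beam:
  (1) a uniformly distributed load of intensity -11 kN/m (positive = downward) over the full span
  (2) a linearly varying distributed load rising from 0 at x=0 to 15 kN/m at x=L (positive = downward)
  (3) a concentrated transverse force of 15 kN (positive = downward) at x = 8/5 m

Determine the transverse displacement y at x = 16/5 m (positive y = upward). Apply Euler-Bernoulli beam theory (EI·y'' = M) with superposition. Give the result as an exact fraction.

Load 1 — uniform load w=-11 kN/m over full span:
  y_1 = -wx²(x²-4Lx+6L²)/(24EI) = -(-11)·(16/5)²·((16/5)²-4·4·(16/5)+6·4²)/(24·5000) = 60544/1171875 m
Load 2 — triangular load w₀=15 kN/m (0→w₀ over full span):
  y_2 = (w₀Lx³/12-w₀L²x²/6-w₀x⁵/(120L))/EI = (15·4·(16/5)³/12-15·4²·(16/5)²/6-15·(16/5)⁵/(120·4))/5000 = -100096/1953125 m
Load 3 — point force P=15 kN at a=8/5 m (b=L-a=12/5):
  y_3 = -Pa²(3x-a)/(6EI)  [x>a] = -15·(8/5)²·(3·(16/5)-(8/5))/(6·5000) = -32/3125 m
Superposition: y = Σ y_i = -57568/5859375 m ≈ -0.009825 m

y(16/5) = -57568/5859375 m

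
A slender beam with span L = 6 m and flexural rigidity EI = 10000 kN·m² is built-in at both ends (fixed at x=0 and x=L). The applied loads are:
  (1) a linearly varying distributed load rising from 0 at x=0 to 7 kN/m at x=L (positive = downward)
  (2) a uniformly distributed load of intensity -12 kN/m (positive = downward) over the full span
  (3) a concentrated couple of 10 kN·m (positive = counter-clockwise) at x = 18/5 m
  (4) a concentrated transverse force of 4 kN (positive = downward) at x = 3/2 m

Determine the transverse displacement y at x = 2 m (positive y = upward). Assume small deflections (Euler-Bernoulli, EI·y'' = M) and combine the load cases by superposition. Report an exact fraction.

Load 1 — triangular load w₀=7 kN/m (0→w₀ over full span):
  y_1 = -w₀x²(L-x)²(x+2L)/(120LEI) = -7·2²·(6-2)²·(2+2·6)/(120·6·10000) = -49/56250 m
Load 2 — uniform load w=-12 kN/m over full span:
  y_2 = -wx²(L-x)²/(24EI) = -(-12)·2²·(6-2)²/(24·10000) = 2/625 m
Load 3 — applied couple M₀=10 kN·m at a=18/5 m (b=L-a=12/5):
  y_3 = (R_Ax³/6 - M_Ax²/2)/EI  [x≤a] with R_A=12/5, M_A=16/5 = ((12/5)·2³/6 - (16/5)·2²/2)/10000 = -1/3125 m
Load 4 — point force P=4 kN at a=3/2 m (b=L-a=9/2):
  y_4 = -Pa²(L-x)²(3bL-(3b+a)(L-x))/(6L³EI)  [x>a] = -4·(3/2)²·(6-2)²·(3·(9/2)·6-(3·(9/2)+(3/2))·(6-2))/(6·6³·10000) = -7/30000 m
Superposition: y = Σ y_i = 799/450000 m ≈ 0.001776 m

y(2) = 799/450000 m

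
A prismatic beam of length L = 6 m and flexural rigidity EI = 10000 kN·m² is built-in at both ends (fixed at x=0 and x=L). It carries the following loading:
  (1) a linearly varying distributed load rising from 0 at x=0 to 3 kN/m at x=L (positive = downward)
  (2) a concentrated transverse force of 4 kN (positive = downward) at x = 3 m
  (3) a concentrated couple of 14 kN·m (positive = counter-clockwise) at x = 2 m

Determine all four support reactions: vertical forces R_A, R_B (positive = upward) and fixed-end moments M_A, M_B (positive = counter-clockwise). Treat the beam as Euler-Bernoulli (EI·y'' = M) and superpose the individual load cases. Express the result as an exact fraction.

Load 1 — triangular load w₀=3 kN/m (0→w₀ over full span):
  R_A = 3w₀L/20 = 3·3·6/20 = 27/10 kN
  M_A = w₀L²/30 = 3·6²/30 = 18/5 kN·m
  R_B = 7w₀L/20 = 7·3·6/20 = 63/10 kN
  M_B = -w₀L²/20 = -3·6²/20 = -27/5 kN·m
Load 2 — point force P=4 kN at a=3 m (b=L-a=3):
  R_A = Pb²(3a+b)/L³ = 4·3²·(3·3+3)/6³ = 2 kN
  M_A = Pab²/L² = 4·3·3²/6² = 3 kN·m
  R_B = Pa²(a+3b)/L³ = 4·3²·(3+3·3)/6³ = 2 kN
  M_B = -Pa²b/L² = -4·3²·3/6² = -3 kN·m
Load 3 — applied couple M₀=14 kN·m at a=2 m (b=L-a=4):
  R_A = 6M₀ab/L³ = 6·14·2·4/6³ = 28/9 kN
  M_A = M₀b(2a-b)/L² = 14·4·(2·2-4)/6² = 0 kN·m
  R_B = -6M₀ab/L³ = -6·14·2·4/6³ = -28/9 kN
  M_B = M₀a(2b-a)/L² = 14·2·(2·4-2)/6² = 14/3 kN·m
Superposition: R_A = 703/90 kN, M_A = 33/5 kN·m, R_B = 467/90 kN, M_B = -56/15 kN·m

R_A = 703/90 kN, M_A = 33/5 kN·m, R_B = 467/90 kN, M_B = -56/15 kN·m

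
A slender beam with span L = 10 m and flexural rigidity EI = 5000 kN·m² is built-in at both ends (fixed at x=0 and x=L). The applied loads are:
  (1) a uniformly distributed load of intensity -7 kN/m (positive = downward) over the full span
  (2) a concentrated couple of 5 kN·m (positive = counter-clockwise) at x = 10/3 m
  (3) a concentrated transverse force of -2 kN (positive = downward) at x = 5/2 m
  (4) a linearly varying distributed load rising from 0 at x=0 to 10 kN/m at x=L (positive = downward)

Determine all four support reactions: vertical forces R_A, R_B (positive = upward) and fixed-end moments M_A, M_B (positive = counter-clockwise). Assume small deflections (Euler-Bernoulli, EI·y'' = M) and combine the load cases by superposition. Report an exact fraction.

R_A = -1009/48 kN, M_A = -445/16 kN·m, R_B = -47/48 kN, M_B = 175/16 kN·m

Load 1 — uniform load w=-7 kN/m over full span:
  R_A = wL/2 = (-7)·10/2 = -35 kN
  M_A = wL²/12 = (-7)·10²/12 = -175/3 kN·m
  R_B = wL/2 = (-7)·10/2 = -35 kN
  M_B = -wL²/12 = -(-7)·10²/12 = 175/3 kN·m
Load 2 — applied couple M₀=5 kN·m at a=10/3 m (b=L-a=20/3):
  R_A = 6M₀ab/L³ = 6·5·(10/3)·(20/3)/10³ = 2/3 kN
  M_A = M₀b(2a-b)/L² = 5·(20/3)·(2·(10/3)-(20/3))/10² = 0 kN·m
  R_B = -6M₀ab/L³ = -6·5·(10/3)·(20/3)/10³ = -2/3 kN
  M_B = M₀a(2b-a)/L² = 5·(10/3)·(2·(20/3)-(10/3))/10² = 5/3 kN·m
Load 3 — point force P=-2 kN at a=5/2 m (b=L-a=15/2):
  R_A = Pb²(3a+b)/L³ = (-2)·(15/2)²·(3·(5/2)+(15/2))/10³ = -27/16 kN
  M_A = Pab²/L² = (-2)·(5/2)·(15/2)²/10² = -45/16 kN·m
  R_B = Pa²(a+3b)/L³ = (-2)·(5/2)²·((5/2)+3·(15/2))/10³ = -5/16 kN
  M_B = -Pa²b/L² = -(-2)·(5/2)²·(15/2)/10² = 15/16 kN·m
Load 4 — triangular load w₀=10 kN/m (0→w₀ over full span):
  R_A = 3w₀L/20 = 3·10·10/20 = 15 kN
  M_A = w₀L²/30 = 10·10²/30 = 100/3 kN·m
  R_B = 7w₀L/20 = 7·10·10/20 = 35 kN
  M_B = -w₀L²/20 = -10·10²/20 = -50 kN·m
Superposition: R_A = -1009/48 kN, M_A = -445/16 kN·m, R_B = -47/48 kN, M_B = 175/16 kN·m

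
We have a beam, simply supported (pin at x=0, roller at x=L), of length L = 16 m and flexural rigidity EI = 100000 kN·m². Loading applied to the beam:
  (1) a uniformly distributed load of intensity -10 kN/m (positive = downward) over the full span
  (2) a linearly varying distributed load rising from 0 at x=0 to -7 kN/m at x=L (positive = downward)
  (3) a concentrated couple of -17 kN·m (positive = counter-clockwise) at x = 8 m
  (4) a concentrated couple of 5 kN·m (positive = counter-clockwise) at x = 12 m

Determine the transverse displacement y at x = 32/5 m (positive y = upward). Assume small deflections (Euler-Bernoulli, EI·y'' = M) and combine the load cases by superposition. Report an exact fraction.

y(32/5) = 31900063/292968750 m

Load 1 — uniform load w=-10 kN/m over full span:
  y_1 = -wx(L³-2Lx²+x³)/(24EI) = -(-10)·(32/5)·(16³-2·16·(32/5)²+(32/5)³)/(24·100000) = 31744/390625 m
Load 2 — triangular load w₀=-7 kN/m (0→w₀ over full span):
  y_2 = -w₀x(7L⁴-10L²x²+3x⁴)/(360LEI) = -(-7)·(32/5)·(7·16⁴-10·16²·(32/5)²+3·(32/5)⁴)/(360·16·100000) = 4089344/146484375 m
Load 3 — applied couple M₀=-17 kN·m at a=8 m (b=L-a=8):
  y_3 = (M₀x³/(6L)+C₁x)/EI  [x≤a] with C₁=M₀(3b²-L²)/(6L)=34/3 = ((-17)·(32/5)³/(6·16)+(34/3)·(32/5))/100000 = 102/390625 m
Load 4 — applied couple M₀=5 kN·m at a=12 m (b=L-a=4):
  y_4 = (M₀x³/(6L)+C₁x)/EI  [x≤a] with C₁=M₀(3b²-L²)/(6L)=-65/6 = (5·(32/5)³/(6·16)+(-65/6)·(32/5))/100000 = -87/156250 m
Superposition: y = Σ y_i = 31900063/292968750 m ≈ 0.108886 m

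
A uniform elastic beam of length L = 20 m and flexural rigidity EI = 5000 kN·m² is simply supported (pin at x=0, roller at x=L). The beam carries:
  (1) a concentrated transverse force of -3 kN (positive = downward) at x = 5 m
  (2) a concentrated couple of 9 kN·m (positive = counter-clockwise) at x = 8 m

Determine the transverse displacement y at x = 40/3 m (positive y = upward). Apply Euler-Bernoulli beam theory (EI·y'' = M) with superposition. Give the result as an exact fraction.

Load 1 — point force P=-3 kN at a=5 m (b=L-a=15):
  y_1 = -Pa(L-x)(2Lx-a²-x²)/(6LEI)  [x>a] = -(-3)·5·(20-(40/3))·(2·20·(40/3)-5²-(40/3)²)/(6·20·5000) = 119/2160 m
Load 2 — applied couple M₀=9 kN·m at a=8 m (b=L-a=12):
  y_2 = (M₀x³/(6L)-M₀(x-a)²/2+C₁x)/EI  [x>a] with C₁=M₀(3b²-L²)/(6L)=12/5 = (9·(40/3)³/(6·20)-9·((40/3)-8)²/2+(12/5)·(40/3))/5000 = 92/5625 m
Superposition: y = Σ y_i = 19291/270000 m ≈ 0.071448 m

y(40/3) = 19291/270000 m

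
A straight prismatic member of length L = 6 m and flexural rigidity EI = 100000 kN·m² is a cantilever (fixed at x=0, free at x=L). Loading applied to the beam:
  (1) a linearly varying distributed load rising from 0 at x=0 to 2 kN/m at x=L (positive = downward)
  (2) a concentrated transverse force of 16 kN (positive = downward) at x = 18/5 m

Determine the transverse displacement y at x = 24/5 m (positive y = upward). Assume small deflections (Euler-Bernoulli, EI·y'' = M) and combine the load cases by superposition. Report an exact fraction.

Load 1 — triangular load w₀=2 kN/m (0→w₀ over full span):
  y_1 = (w₀Lx³/12-w₀L²x²/6-w₀x⁵/(120L))/EI = (2·6·(24/5)³/12-2·6²·(24/5)²/6-2·(24/5)⁵/(120·6))/100000 = -84456/48828125 m
Load 2 — point force P=16 kN at a=18/5 m (b=L-a=12/5):
  y_2 = -Pa²(3x-a)/(6EI)  [x>a] = -16·(18/5)²·(3·(24/5)-(18/5))/(6·100000) = -1458/390625 m
Superposition: y = Σ y_i = -266706/48828125 m ≈ -0.005462 m

y(24/5) = -266706/48828125 m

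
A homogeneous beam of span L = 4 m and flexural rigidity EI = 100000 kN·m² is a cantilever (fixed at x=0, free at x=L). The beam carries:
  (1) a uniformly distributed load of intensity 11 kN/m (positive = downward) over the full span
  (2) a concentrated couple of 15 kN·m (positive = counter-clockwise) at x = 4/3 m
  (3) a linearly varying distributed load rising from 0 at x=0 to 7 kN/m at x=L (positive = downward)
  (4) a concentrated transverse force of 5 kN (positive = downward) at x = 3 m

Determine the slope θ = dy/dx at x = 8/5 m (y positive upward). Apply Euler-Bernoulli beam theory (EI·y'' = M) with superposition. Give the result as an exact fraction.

θ(8/5) = -61819/46875000 rad

Load 1 — uniform load w=11 kN/m over full span:
  θ_1 = -wx(x²-3Lx+3L²)/(6EI) = -11·(8/5)·((8/5)²-3·4·(8/5)+3·4²)/(6·100000) = -1078/1171875 rad
Load 2 — applied couple M₀=15 kN·m at a=4/3 m (b=L-a=8/3):
  θ_2 = M₀a/EI  [x>a] = 15·(4/3)/100000 = 1/5000 rad
Load 3 — triangular load w₀=7 kN/m (0→w₀ over full span):
  θ_3 = (w₀Lx²/4-w₀L²x/3-w₀x⁴/(24L))/EI = (7·4·(8/5)²/4-7·4²·(8/5)/3-7·(8/5)⁴/(24·4))/100000 = -826/1953125 rad
Load 4 — point force P=5 kN at a=3 m (b=L-a=1):
  θ_4 = -Px(2a-x)/(2EI)  [x≤a] = -5·(8/5)·(2·3-(8/5))/(2·100000) = -11/62500 rad
Superposition: θ = Σ θ_i = -61819/46875000 rad ≈ -0.001319 rad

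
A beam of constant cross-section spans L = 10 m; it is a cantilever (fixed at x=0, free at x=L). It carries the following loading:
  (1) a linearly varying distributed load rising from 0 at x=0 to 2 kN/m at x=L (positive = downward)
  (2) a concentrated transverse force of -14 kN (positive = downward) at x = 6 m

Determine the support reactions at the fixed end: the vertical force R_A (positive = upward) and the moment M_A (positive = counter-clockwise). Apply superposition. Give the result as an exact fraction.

Load 1 — triangular load w₀=2 kN/m (0→w₀ over full span):
  R_A = w₀L/2 = 2·10/2 = 10 kN
  M_A = w₀L²/3 = 2·10²/3 = 200/3 kN·m
Load 2 — point force P=-14 kN at a=6 m (b=L-a=4):
  R_A = P = (-14) = -14 kN
  M_A = Pa = (-14)·6 = -84 kN·m
Superposition: R_A = -4 kN, M_A = -52/3 kN·m

R_A = -4 kN, M_A = -52/3 kN·m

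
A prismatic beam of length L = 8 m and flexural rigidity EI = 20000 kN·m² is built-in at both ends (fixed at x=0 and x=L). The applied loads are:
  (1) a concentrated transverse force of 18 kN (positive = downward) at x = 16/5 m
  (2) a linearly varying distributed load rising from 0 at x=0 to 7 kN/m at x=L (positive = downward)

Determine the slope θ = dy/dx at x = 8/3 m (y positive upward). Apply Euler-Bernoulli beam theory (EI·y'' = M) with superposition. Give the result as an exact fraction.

θ(8/3) = -24322/18984375 rad

Load 1 — point force P=18 kN at a=16/5 m (b=L-a=24/5):
  θ_1 = -Pb²x(2aL-(3a+b)x)/(2L³EI)  [x≤a] = -18·(24/5)²·(8/3)·(2·(16/5)·8-(3·(16/5)+(24/5))·(8/3))/(2·8³·20000) = -54/78125 rad
Load 2 — triangular load w₀=7 kN/m (0→w₀ over full span):
  θ_2 = -w₀(2x(L-x)(L-2x)(x+2L)+x²(L-x)²)/(120LEI) = -7·(2·(8/3)·(8-(8/3))·(8-2·(8/3))·((8/3)+2·8)+(8/3)²·(8-(8/3))²)/(120·8·20000) = -448/759375 rad
Superposition: θ = Σ θ_i = -24322/18984375 rad ≈ -0.001281 rad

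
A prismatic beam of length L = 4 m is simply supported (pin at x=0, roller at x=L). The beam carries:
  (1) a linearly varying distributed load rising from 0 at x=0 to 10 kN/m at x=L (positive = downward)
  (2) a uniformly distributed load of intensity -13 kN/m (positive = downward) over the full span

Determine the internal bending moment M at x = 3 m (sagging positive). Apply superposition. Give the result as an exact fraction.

M(3) = -43/4 kN·m

Load 1 — triangular load w₀=10 kN/m (0→w₀ over full span):
  M_1 = w₀Lx/6 - w₀x³/(6L) = 10·4·3/6 - 10·3³/(6·4) = 35/4 kN·m
Load 2 — uniform load w=-13 kN/m over full span:
  M_2 = wx(L-x)/2 = (-13)·3·(4-3)/2 = -39/2 kN·m
Superposition: M = Σ M_i = -43/4 kN·m ≈ -10.750000 kN·m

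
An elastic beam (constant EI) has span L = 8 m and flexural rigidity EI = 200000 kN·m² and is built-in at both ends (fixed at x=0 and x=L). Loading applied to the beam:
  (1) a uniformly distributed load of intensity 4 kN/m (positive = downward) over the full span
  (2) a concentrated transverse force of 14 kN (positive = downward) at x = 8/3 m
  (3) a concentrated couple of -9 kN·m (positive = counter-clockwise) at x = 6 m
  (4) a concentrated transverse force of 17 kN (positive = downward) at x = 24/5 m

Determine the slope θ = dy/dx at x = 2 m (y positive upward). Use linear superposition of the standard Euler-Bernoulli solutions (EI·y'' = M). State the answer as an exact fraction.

Load 1 — uniform load w=4 kN/m over full span:
  θ_1 = -wx(L-x)(L-2x)/(12EI) = -4·2·(8-2)·(8-2·2)/(12·200000) = -1/12500 rad
Load 2 — point force P=14 kN at a=8/3 m (b=L-a=16/3):
  θ_2 = -Pb²x(2aL-(3a+b)x)/(2L³EI)  [x≤a] = -14·(16/3)²·2·(2·(8/3)·8-(3·(8/3)+(16/3))·2)/(2·8³·200000) = -7/112500 rad
Load 3 — applied couple M₀=-9 kN·m at a=6 m (b=L-a=2):
  θ_3 = (R_Ax²/2 - M_Ax)/EI  [x≤a] with R_A=-81/64, M_A=-45/16 = ((-81/64)·2²/2 - (-45/16)·2)/200000 = 99/6400000 rad
Load 4 — point force P=17 kN at a=24/5 m (b=L-a=16/5):
  θ_4 = -Pb²x(2aL-(3a+b)x)/(2L³EI)  [x≤a] = -17·(16/5)²·2·(2·(24/5)·8-(3·(24/5)+(16/5))·2)/(2·8³·200000) = -221/3125000 rad
Superposition: θ = Σ θ_i = -1421809/7200000000 rad ≈ -0.000197 rad

θ(2) = -1421809/7200000000 rad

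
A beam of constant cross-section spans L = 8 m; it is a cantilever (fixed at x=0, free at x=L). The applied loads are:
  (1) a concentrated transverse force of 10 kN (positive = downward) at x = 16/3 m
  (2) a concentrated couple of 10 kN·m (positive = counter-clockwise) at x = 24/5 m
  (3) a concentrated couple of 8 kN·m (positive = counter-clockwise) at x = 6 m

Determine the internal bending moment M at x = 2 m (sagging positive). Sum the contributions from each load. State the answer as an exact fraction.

M(2) = -46/3 kN·m

Load 1 — point force P=10 kN at a=16/3 m (b=L-a=8/3):
  M_1 = -P(a-x)  [x≤a] = -10·((16/3)-2) = -100/3 kN·m
Load 2 — applied couple M₀=10 kN·m at a=24/5 m (b=L-a=16/5):
  M_2 = M₀  [x≤a] = 10 = 10 kN·m
Load 3 — applied couple M₀=8 kN·m at a=6 m (b=L-a=2):
  M_3 = M₀  [x≤a] = 8 = 8 kN·m
Superposition: M = Σ M_i = -46/3 kN·m ≈ -15.333333 kN·m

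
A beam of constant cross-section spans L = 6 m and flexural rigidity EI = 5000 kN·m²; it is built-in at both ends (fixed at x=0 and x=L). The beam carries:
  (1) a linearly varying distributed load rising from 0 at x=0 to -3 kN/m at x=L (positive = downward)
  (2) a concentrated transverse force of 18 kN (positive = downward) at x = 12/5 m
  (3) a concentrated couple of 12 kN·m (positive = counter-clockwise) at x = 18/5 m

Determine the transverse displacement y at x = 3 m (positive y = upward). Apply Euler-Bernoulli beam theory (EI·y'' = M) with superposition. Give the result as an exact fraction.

Load 1 — triangular load w₀=-3 kN/m (0→w₀ over full span):
  y_1 = -w₀x²(L-x)²(x+2L)/(120LEI) = -(-3)·3²·(6-3)²·(3+2·6)/(120·6·5000) = 81/80000 m
Load 2 — point force P=18 kN at a=12/5 m (b=L-a=18/5):
  y_2 = -Pa²(L-x)²(3bL-(3b+a)(L-x))/(6L³EI)  [x>a] = -18·(12/5)²·(6-3)²·(3·(18/5)·6-(3·(18/5)+(12/5))·(6-3))/(6·6³·5000) = -567/156250 m
Load 3 — applied couple M₀=12 kN·m at a=18/5 m (b=L-a=12/5):
  y_3 = (R_Ax³/6 - M_Ax²/2)/EI  [x≤a] with R_A=72/25, M_A=96/25 = ((72/25)·3³/6 - (96/25)·3²/2)/5000 = -27/31250 m
Superposition: y = Σ y_i = -34803/10000000 m ≈ -0.003480 m

y(3) = -34803/10000000 m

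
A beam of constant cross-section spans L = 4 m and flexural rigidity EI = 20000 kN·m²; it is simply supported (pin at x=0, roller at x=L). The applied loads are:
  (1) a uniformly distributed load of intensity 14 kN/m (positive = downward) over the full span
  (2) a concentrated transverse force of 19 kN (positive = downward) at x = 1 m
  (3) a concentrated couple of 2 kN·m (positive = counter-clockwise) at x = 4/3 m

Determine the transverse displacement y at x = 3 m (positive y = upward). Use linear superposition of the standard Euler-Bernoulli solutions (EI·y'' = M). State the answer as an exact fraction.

y(3) = -1567/720000 m

Load 1 — uniform load w=14 kN/m over full span:
  y_1 = -wx(L³-2Lx²+x³)/(24EI) = -14·3·(4³-2·4·3²+3³)/(24·20000) = -133/80000 m
Load 2 — point force P=19 kN at a=1 m (b=L-a=3):
  y_2 = -Pa(L-x)(2Lx-a²-x²)/(6LEI)  [x>a] = -19·1·(4-3)·(2·4·3-1²-3²)/(6·4·20000) = -133/240000 m
Load 3 — applied couple M₀=2 kN·m at a=4/3 m (b=L-a=8/3):
  y_3 = (M₀x³/(6L)-M₀(x-a)²/2+C₁x)/EI  [x>a] with C₁=M₀(3b²-L²)/(6L)=4/9 = (2·3³/(6·4)-2·(3-(4/3))²/2+(4/9)·3)/20000 = 29/720000 m
Superposition: y = Σ y_i = -1567/720000 m ≈ -0.002176 m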